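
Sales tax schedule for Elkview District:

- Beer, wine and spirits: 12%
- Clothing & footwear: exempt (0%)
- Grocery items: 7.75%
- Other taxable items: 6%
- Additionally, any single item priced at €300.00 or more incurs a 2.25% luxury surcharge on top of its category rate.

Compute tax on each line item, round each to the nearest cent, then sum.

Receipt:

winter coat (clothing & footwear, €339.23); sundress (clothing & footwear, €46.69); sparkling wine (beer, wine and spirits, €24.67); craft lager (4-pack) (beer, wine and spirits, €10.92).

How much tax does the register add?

€11.90

Winter coat €339.23: clothing & footwear → 0% + 2.25% surcharge = 2.25% → €7.63
Sundress €46.69: clothing & footwear → 0% → €0.00
Sparkling wine €24.67: beer, wine and spirits → 12% → €2.96
Craft lager (4-pack) €10.92: beer, wine and spirits → 12% → €1.31
Total tax = €7.63 + €2.96 + €1.31 = €11.90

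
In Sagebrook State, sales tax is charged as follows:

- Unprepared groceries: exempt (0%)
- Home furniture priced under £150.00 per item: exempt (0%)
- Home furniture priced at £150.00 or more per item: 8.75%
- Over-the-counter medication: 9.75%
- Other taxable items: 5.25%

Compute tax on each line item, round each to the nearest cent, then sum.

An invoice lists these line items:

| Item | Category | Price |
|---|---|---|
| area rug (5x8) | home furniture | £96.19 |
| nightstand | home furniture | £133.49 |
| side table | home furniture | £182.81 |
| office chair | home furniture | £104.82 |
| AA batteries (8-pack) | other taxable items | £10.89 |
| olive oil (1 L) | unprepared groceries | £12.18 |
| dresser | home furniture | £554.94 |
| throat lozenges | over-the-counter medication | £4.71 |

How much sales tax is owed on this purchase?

Area rug (5x8) £96.19: home furniture, under £150.00 → 0% → £0.00
Nightstand £133.49: home furniture, under £150.00 → 0% → £0.00
Side table £182.81: home furniture, £150.00 or more → 8.75% → £16.00
Office chair £104.82: home furniture, under £150.00 → 0% → £0.00
AA batteries (8-pack) £10.89: other taxable items → 5.25% → £0.57
Olive oil (1 L) £12.18: unprepared groceries → 0% → £0.00
Dresser £554.94: home furniture, £150.00 or more → 8.75% → £48.56
Throat lozenges £4.71: over-the-counter medication → 9.75% → £0.46
Total tax = £16.00 + £0.57 + £48.56 + £0.46 = £65.59

£65.59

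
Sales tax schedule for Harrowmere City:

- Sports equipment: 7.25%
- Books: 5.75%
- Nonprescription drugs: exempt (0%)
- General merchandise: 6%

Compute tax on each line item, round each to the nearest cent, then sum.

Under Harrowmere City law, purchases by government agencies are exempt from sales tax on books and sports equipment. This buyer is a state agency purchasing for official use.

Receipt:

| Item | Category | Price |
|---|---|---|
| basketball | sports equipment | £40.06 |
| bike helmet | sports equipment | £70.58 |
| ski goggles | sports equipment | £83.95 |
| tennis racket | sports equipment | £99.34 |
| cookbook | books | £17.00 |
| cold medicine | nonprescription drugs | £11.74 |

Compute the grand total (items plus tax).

£322.67

Basketball £40.06: sports equipment, buyer-exempt → 0% → £0.00
Bike helmet £70.58: sports equipment, buyer-exempt → 0% → £0.00
Ski goggles £83.95: sports equipment, buyer-exempt → 0% → £0.00
Tennis racket £99.34: sports equipment, buyer-exempt → 0% → £0.00
Cookbook £17.00: books, buyer-exempt → 0% → £0.00
Cold medicine £11.74: nonprescription drugs → 0% → £0.00
Subtotal = £322.67; tax = £0.00; total due = £322.67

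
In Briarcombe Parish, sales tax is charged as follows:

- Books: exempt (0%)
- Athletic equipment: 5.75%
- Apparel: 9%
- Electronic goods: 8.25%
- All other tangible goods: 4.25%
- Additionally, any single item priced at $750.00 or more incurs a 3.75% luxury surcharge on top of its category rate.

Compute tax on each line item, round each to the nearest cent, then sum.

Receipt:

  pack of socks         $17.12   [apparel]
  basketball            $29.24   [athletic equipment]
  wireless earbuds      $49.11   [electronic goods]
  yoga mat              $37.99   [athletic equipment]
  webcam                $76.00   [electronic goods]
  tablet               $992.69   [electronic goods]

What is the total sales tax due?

Pack of socks $17.12: apparel → 9% → $1.54
Basketball $29.24: athletic equipment → 5.75% → $1.68
Wireless earbuds $49.11: electronic goods → 8.25% → $4.05
Yoga mat $37.99: athletic equipment → 5.75% → $2.18
Webcam $76.00: electronic goods → 8.25% → $6.27
Tablet $992.69: electronic goods → 8.25% + 3.75% surcharge = 12% → $119.12
Total tax = $1.54 + $1.68 + $4.05 + $2.18 + $6.27 + $119.12 = $134.84

$134.84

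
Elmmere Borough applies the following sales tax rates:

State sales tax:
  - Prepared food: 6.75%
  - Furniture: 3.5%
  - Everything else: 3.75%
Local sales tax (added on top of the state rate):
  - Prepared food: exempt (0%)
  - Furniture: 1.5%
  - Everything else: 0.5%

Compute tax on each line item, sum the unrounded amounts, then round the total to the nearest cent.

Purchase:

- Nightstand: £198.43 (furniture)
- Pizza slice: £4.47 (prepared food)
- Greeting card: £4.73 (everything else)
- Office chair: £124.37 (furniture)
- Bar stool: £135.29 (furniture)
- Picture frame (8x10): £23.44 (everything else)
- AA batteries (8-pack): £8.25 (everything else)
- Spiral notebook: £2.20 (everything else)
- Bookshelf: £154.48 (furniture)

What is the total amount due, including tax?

Nightstand £198.43: furniture → 3.5% + 1.5% local = 5% → £9.9215
Pizza slice £4.47: prepared food → 6.75% + 0% local = 6.75% → £0.301725
Greeting card £4.73: everything else → 3.75% + 0.5% local = 4.25% → £0.201025
Office chair £124.37: furniture → 3.5% + 1.5% local = 5% → £6.2185
Bar stool £135.29: furniture → 3.5% + 1.5% local = 5% → £6.7645
Picture frame (8x10) £23.44: everything else → 3.75% + 0.5% local = 4.25% → £0.9962
AA batteries (8-pack) £8.25: everything else → 3.75% + 0.5% local = 4.25% → £0.350625
Spiral notebook £2.20: everything else → 3.75% + 0.5% local = 4.25% → £0.0935
Bookshelf £154.48: furniture → 3.5% + 1.5% local = 5% → £7.724
Subtotal = £655.66; unrounded tax = £32.571575 → £32.57; total due = £688.23

£688.23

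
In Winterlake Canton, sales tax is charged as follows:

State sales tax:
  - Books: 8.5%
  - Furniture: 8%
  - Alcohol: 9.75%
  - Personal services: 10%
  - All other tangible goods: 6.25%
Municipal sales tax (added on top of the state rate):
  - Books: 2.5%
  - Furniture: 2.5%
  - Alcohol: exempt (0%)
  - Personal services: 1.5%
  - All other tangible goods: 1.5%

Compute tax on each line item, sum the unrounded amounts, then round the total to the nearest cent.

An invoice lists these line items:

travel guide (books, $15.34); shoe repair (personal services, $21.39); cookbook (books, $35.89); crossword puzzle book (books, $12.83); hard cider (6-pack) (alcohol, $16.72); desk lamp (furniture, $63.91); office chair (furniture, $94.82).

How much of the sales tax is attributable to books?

Travel guide $15.34: books → 8.5% + 2.5% municipal = 11% → $1.6874
Cookbook $35.89: books → 8.5% + 2.5% municipal = 11% → $3.9479
Crossword puzzle book $12.83: books → 8.5% + 2.5% municipal = 11% → $1.4113
Tax on books: unrounded sum = $7.0466 → $7.05

$7.05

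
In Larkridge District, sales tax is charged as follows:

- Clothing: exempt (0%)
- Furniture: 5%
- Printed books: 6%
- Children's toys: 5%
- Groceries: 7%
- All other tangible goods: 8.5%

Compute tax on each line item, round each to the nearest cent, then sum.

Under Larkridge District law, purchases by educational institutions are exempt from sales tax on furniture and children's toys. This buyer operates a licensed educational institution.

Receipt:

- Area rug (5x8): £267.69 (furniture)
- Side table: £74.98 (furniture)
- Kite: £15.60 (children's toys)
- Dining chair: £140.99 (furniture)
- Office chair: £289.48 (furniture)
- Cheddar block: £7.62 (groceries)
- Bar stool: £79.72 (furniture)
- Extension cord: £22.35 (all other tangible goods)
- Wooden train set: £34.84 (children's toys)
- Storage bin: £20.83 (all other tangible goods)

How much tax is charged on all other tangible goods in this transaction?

£3.67

Extension cord £22.35: all other tangible goods → 8.5% → £1.90
Storage bin £20.83: all other tangible goods → 8.5% → £1.77
Tax on all other tangible goods = £1.90 + £1.77 = £3.67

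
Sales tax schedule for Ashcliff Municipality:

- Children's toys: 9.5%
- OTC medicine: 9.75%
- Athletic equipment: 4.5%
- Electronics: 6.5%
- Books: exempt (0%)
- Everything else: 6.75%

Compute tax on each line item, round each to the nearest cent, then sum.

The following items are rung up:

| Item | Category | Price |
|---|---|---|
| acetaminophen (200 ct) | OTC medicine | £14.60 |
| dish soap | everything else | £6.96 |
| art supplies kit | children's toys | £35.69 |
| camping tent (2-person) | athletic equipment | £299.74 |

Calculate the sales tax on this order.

Acetaminophen (200 ct) £14.60: OTC medicine → 9.75% → £1.42
Dish soap £6.96: everything else → 6.75% → £0.47
Art supplies kit £35.69: children's toys → 9.5% → £3.39
Camping tent (2-person) £299.74: athletic equipment → 4.5% → £13.49
Total tax = £1.42 + £0.47 + £3.39 + £13.49 = £18.77

£18.77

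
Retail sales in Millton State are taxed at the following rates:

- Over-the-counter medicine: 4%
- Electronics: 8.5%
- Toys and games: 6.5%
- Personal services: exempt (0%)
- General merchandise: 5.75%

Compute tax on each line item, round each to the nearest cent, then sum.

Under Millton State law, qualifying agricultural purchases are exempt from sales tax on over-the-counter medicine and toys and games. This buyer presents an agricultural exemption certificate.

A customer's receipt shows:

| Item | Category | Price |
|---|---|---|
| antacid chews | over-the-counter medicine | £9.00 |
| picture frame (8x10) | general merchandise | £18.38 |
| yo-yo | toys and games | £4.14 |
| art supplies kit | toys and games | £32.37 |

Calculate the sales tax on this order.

Antacid chews £9.00: over-the-counter medicine, buyer-exempt → 0% → £0.00
Picture frame (8x10) £18.38: general merchandise → 5.75% → £1.06
Yo-yo £4.14: toys and games, buyer-exempt → 0% → £0.00
Art supplies kit £32.37: toys and games, buyer-exempt → 0% → £0.00
Total tax = £1.06

£1.06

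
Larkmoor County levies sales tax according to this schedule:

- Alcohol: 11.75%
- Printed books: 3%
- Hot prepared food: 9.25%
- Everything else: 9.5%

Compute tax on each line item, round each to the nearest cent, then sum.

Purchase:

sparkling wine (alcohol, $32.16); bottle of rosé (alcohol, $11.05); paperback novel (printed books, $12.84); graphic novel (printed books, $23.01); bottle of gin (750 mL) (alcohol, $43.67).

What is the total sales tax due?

$11.29

Sparkling wine $32.16: alcohol → 11.75% → $3.78
Bottle of rosé $11.05: alcohol → 11.75% → $1.30
Paperback novel $12.84: printed books → 3% → $0.39
Graphic novel $23.01: printed books → 3% → $0.69
Bottle of gin (750 mL) $43.67: alcohol → 11.75% → $5.13
Total tax = $3.78 + $1.30 + $0.39 + $0.69 + $5.13 = $11.29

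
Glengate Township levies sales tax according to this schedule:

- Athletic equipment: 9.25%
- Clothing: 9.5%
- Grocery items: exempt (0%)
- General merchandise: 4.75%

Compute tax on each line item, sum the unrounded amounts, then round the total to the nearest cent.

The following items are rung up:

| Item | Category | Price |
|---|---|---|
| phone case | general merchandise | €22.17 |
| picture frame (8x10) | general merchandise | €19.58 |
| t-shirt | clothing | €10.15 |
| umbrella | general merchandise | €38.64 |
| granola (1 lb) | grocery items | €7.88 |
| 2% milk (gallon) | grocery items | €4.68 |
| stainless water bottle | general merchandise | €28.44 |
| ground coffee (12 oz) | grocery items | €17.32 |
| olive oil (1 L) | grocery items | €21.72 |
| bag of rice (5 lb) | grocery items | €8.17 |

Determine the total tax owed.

€6.13

Phone case €22.17: general merchandise → 4.75% → €1.053075
Picture frame (8x10) €19.58: general merchandise → 4.75% → €0.93005
T-shirt €10.15: clothing → 9.5% → €0.96425
Umbrella €38.64: general merchandise → 4.75% → €1.8354
Granola (1 lb) €7.88: grocery items → 0% → €0.00
2% milk (gallon) €4.68: grocery items → 0% → €0.00
Stainless water bottle €28.44: general merchandise → 4.75% → €1.3509
Ground coffee (12 oz) €17.32: grocery items → 0% → €0.00
Olive oil (1 L) €21.72: grocery items → 0% → €0.00
Bag of rice (5 lb) €8.17: grocery items → 0% → €0.00
Unrounded tax sum = €6.133675 → €6.13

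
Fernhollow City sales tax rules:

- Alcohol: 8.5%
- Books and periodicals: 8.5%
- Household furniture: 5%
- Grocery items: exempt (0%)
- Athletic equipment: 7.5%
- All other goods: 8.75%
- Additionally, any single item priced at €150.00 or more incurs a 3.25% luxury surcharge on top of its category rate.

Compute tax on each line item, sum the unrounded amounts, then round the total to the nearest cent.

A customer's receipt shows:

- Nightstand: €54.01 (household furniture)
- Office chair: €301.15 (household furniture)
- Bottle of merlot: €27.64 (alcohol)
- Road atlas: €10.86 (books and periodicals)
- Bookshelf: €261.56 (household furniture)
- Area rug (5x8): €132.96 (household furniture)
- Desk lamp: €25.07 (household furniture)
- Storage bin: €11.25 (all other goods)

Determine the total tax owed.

€61.28

Nightstand €54.01: household furniture → 5% → €2.7005
Office chair €301.15: household furniture → 5% + 3.25% surcharge = 8.25% → €24.844875
Bottle of merlot €27.64: alcohol → 8.5% → €2.3494
Road atlas €10.86: books and periodicals → 8.5% → €0.9231
Bookshelf €261.56: household furniture → 5% + 3.25% surcharge = 8.25% → €21.5787
Area rug (5x8) €132.96: household furniture → 5% → €6.648
Desk lamp €25.07: household furniture → 5% → €1.2535
Storage bin €11.25: all other goods → 8.75% → €0.984375
Unrounded tax sum = €61.28245 → €61.28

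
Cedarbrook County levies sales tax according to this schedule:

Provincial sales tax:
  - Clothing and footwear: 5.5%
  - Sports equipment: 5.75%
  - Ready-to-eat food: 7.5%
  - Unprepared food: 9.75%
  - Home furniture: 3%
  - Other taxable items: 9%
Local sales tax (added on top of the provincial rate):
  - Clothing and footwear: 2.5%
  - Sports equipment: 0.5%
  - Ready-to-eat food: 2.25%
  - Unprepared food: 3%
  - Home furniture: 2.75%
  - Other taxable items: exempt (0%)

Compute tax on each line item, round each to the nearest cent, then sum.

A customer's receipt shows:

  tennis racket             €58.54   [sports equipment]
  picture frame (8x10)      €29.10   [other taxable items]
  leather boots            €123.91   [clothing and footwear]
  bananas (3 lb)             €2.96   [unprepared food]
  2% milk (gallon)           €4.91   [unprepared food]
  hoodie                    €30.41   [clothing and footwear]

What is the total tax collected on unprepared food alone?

€1.01

Bananas (3 lb) €2.96: unprepared food → 9.75% + 3% local = 12.75% → €0.38
2% milk (gallon) €4.91: unprepared food → 9.75% + 3% local = 12.75% → €0.63
Tax on unprepared food = €0.38 + €0.63 = €1.01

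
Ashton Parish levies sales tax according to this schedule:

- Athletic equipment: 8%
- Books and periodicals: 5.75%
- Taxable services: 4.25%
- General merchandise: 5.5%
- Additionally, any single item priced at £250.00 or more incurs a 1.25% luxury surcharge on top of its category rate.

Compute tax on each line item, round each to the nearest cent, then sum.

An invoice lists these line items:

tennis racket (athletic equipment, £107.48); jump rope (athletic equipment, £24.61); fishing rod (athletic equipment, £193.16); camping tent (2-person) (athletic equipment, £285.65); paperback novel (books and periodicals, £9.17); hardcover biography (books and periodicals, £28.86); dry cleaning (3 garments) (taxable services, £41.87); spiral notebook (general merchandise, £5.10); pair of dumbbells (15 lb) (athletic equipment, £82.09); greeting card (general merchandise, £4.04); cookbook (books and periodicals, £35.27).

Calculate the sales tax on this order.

Tennis racket £107.48: athletic equipment → 8% → £8.60
Jump rope £24.61: athletic equipment → 8% → £1.97
Fishing rod £193.16: athletic equipment → 8% → £15.45
Camping tent (2-person) £285.65: athletic equipment → 8% + 1.25% surcharge = 9.25% → £26.42
Paperback novel £9.17: books and periodicals → 5.75% → £0.53
Hardcover biography £28.86: books and periodicals → 5.75% → £1.66
Dry cleaning (3 garments) £41.87: taxable services → 4.25% → £1.78
Spiral notebook £5.10: general merchandise → 5.5% → £0.28
Pair of dumbbells (15 lb) £82.09: athletic equipment → 8% → £6.57
Greeting card £4.04: general merchandise → 5.5% → £0.22
Cookbook £35.27: books and periodicals → 5.75% → £2.03
Total tax = £8.60 + £1.97 + £15.45 + £26.42 + £0.53 + £1.66 + £1.78 + £0.28 + £6.57 + £0.22 + £2.03 = £65.51

£65.51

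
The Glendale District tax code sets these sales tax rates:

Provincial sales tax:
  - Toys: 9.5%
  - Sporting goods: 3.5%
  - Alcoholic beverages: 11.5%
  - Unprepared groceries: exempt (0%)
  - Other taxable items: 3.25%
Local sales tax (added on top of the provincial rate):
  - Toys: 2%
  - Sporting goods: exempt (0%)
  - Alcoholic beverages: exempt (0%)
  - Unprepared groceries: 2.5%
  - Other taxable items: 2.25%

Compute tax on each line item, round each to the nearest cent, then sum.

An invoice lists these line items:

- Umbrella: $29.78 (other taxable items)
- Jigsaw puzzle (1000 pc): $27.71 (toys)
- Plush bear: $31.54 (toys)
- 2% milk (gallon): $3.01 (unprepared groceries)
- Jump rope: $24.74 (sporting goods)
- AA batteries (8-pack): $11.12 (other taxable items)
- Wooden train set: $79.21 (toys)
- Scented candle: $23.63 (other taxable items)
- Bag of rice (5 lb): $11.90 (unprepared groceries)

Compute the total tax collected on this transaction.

$20.73

Umbrella $29.78: other taxable items → 3.25% + 2.25% local = 5.5% → $1.64
Jigsaw puzzle (1000 pc) $27.71: toys → 9.5% + 2% local = 11.5% → $3.19
Plush bear $31.54: toys → 9.5% + 2% local = 11.5% → $3.63
2% milk (gallon) $3.01: unprepared groceries → 0% + 2.5% local = 2.5% → $0.08
Jump rope $24.74: sporting goods → 3.5% + 0% local = 3.5% → $0.87
AA batteries (8-pack) $11.12: other taxable items → 3.25% + 2.25% local = 5.5% → $0.61
Wooden train set $79.21: toys → 9.5% + 2% local = 11.5% → $9.11
Scented candle $23.63: other taxable items → 3.25% + 2.25% local = 5.5% → $1.30
Bag of rice (5 lb) $11.90: unprepared groceries → 0% + 2.5% local = 2.5% → $0.30
Total tax = $1.64 + $3.19 + $3.63 + $0.08 + $0.87 + $0.61 + $9.11 + $1.30 + $0.30 = $20.73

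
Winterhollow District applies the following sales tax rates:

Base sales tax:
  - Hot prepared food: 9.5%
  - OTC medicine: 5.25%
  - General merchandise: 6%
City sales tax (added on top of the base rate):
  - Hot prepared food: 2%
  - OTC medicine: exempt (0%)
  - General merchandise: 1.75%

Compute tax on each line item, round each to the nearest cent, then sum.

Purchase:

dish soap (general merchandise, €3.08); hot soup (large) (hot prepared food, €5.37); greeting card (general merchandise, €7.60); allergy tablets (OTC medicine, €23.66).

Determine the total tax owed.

€2.69

Dish soap €3.08: general merchandise → 6% + 1.75% city = 7.75% → €0.24
Hot soup (large) €5.37: hot prepared food → 9.5% + 2% city = 11.5% → €0.62
Greeting card €7.60: general merchandise → 6% + 1.75% city = 7.75% → €0.59
Allergy tablets €23.66: OTC medicine → 5.25% + 0% city = 5.25% → €1.24
Total tax = €0.24 + €0.62 + €0.59 + €1.24 = €2.69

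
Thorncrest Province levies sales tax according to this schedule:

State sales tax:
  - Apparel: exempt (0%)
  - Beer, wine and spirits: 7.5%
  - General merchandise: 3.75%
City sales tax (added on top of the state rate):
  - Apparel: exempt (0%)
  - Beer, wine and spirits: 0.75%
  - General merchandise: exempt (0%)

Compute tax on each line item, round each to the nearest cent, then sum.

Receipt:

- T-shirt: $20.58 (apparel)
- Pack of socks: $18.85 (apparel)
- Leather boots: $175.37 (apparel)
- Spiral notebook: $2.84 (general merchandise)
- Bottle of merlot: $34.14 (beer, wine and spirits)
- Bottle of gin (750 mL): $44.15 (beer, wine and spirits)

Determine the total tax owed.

T-shirt $20.58: apparel → 0% + 0% city = 0% → $0.00
Pack of socks $18.85: apparel → 0% + 0% city = 0% → $0.00
Leather boots $175.37: apparel → 0% + 0% city = 0% → $0.00
Spiral notebook $2.84: general merchandise → 3.75% + 0% city = 3.75% → $0.11
Bottle of merlot $34.14: beer, wine and spirits → 7.5% + 0.75% city = 8.25% → $2.82
Bottle of gin (750 mL) $44.15: beer, wine and spirits → 7.5% + 0.75% city = 8.25% → $3.64
Total tax = $0.11 + $2.82 + $3.64 = $6.57

$6.57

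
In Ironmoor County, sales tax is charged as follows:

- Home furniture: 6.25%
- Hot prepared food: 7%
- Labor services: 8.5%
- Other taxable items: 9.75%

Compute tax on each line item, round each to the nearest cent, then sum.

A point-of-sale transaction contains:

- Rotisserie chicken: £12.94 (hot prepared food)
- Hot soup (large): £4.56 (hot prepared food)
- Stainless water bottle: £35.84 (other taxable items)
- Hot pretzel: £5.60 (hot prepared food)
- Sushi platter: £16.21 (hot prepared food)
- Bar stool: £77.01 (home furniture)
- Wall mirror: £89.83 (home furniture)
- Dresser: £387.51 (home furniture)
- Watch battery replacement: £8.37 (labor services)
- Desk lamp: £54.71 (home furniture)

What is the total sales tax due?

Rotisserie chicken £12.94: hot prepared food → 7% → £0.91
Hot soup (large) £4.56: hot prepared food → 7% → £0.32
Stainless water bottle £35.84: other taxable items → 9.75% → £3.49
Hot pretzel £5.60: hot prepared food → 7% → £0.39
Sushi platter £16.21: hot prepared food → 7% → £1.13
Bar stool £77.01: home furniture → 6.25% → £4.81
Wall mirror £89.83: home furniture → 6.25% → £5.61
Dresser £387.51: home furniture → 6.25% → £24.22
Watch battery replacement £8.37: labor services → 8.5% → £0.71
Desk lamp £54.71: home furniture → 6.25% → £3.42
Total tax = £0.91 + £0.32 + £3.49 + £0.39 + £1.13 + £4.81 + £5.61 + £24.22 + £0.71 + £3.42 = £45.01

£45.01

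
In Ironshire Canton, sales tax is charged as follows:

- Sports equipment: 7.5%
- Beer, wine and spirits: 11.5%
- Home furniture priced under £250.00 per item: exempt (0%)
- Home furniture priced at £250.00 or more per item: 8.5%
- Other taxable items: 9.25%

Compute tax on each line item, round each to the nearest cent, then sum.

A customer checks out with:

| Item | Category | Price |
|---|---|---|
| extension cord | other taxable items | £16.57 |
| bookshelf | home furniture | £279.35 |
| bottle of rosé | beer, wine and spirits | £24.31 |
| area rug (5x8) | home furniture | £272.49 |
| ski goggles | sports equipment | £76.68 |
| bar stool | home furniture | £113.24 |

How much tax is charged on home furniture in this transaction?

£46.90

Bookshelf £279.35: home furniture, £250.00 or more → 8.5% → £23.74
Area rug (5x8) £272.49: home furniture, £250.00 or more → 8.5% → £23.16
Bar stool £113.24: home furniture, under £250.00 → 0% → £0.00
Tax on home furniture = £23.74 + £23.16 + £0.00 = £46.90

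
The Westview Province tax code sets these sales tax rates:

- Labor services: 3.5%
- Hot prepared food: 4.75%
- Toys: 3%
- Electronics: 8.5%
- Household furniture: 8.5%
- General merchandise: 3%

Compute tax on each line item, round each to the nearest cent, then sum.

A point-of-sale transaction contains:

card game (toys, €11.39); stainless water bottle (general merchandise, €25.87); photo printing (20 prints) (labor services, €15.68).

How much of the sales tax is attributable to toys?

€0.34

Card game €11.39: toys → 3% → €0.34
Tax on toys = €0.34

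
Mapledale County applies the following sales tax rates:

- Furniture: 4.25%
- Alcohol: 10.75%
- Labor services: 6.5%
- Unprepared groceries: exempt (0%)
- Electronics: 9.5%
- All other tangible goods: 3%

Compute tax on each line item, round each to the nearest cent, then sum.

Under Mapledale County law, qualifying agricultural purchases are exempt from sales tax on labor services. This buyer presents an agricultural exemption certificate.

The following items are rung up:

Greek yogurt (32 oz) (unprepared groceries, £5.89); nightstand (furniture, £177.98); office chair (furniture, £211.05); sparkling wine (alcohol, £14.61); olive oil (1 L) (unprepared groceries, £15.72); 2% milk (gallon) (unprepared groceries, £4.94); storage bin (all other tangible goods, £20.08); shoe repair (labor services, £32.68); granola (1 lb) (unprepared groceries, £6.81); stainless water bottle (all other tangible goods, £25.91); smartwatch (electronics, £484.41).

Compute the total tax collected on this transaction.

Greek yogurt (32 oz) £5.89: unprepared groceries → 0% → £0.00
Nightstand £177.98: furniture → 4.25% → £7.56
Office chair £211.05: furniture → 4.25% → £8.97
Sparkling wine £14.61: alcohol → 10.75% → £1.57
Olive oil (1 L) £15.72: unprepared groceries → 0% → £0.00
2% milk (gallon) £4.94: unprepared groceries → 0% → £0.00
Storage bin £20.08: all other tangible goods → 3% → £0.60
Shoe repair £32.68: labor services, buyer-exempt → 0% → £0.00
Granola (1 lb) £6.81: unprepared groceries → 0% → £0.00
Stainless water bottle £25.91: all other tangible goods → 3% → £0.78
Smartwatch £484.41: electronics → 9.5% → £46.02
Total tax = £7.56 + £8.97 + £1.57 + £0.60 + £0.78 + £46.02 = £65.50

£65.50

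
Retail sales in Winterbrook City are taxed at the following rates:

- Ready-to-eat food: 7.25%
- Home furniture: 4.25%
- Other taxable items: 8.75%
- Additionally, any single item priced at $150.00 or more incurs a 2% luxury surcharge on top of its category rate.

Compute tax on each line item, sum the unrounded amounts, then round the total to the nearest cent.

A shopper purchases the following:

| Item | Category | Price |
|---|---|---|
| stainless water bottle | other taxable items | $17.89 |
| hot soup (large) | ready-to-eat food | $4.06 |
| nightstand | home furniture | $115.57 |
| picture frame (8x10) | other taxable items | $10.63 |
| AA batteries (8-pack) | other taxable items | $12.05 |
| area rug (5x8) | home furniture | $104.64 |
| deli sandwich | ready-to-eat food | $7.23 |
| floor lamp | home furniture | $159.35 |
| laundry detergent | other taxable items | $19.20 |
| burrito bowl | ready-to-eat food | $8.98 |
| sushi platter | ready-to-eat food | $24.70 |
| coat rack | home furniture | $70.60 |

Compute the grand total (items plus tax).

Stainless water bottle $17.89: other taxable items → 8.75% → $1.565375
Hot soup (large) $4.06: ready-to-eat food → 7.25% → $0.29435
Nightstand $115.57: home furniture → 4.25% → $4.911725
Picture frame (8x10) $10.63: other taxable items → 8.75% → $0.930125
AA batteries (8-pack) $12.05: other taxable items → 8.75% → $1.054375
Area rug (5x8) $104.64: home furniture → 4.25% → $4.4472
Deli sandwich $7.23: ready-to-eat food → 7.25% → $0.524175
Floor lamp $159.35: home furniture → 4.25% + 2% surcharge = 6.25% → $9.959375
Laundry detergent $19.20: other taxable items → 8.75% → $1.68
Burrito bowl $8.98: ready-to-eat food → 7.25% → $0.65105
Sushi platter $24.70: ready-to-eat food → 7.25% → $1.79075
Coat rack $70.60: home furniture → 4.25% → $3.0005
Subtotal = $554.90; unrounded tax = $30.809 → $30.81; total due = $585.71

$585.71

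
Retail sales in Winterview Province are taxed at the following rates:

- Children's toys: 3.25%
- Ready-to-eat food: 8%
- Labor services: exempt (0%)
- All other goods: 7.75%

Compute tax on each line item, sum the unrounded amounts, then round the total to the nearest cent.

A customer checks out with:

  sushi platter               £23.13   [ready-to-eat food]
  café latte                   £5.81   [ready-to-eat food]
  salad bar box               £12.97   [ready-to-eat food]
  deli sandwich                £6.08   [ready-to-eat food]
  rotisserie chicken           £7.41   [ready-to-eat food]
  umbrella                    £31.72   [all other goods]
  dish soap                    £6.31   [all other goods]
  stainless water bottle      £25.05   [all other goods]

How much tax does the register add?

£9.32

Sushi platter £23.13: ready-to-eat food → 8% → £1.8504
Café latte £5.81: ready-to-eat food → 8% → £0.4648
Salad bar box £12.97: ready-to-eat food → 8% → £1.0376
Deli sandwich £6.08: ready-to-eat food → 8% → £0.4864
Rotisserie chicken £7.41: ready-to-eat food → 8% → £0.5928
Umbrella £31.72: all other goods → 7.75% → £2.4583
Dish soap £6.31: all other goods → 7.75% → £0.489025
Stainless water bottle £25.05: all other goods → 7.75% → £1.941375
Unrounded tax sum = £9.3207 → £9.32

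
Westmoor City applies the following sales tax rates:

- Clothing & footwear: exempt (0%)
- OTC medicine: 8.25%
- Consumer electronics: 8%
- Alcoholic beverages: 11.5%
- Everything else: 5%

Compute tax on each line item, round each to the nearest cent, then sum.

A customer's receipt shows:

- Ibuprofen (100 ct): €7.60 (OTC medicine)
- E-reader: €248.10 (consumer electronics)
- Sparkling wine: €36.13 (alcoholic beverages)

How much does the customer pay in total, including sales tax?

€316.46

Ibuprofen (100 ct) €7.60: OTC medicine → 8.25% → €0.63
E-reader €248.10: consumer electronics → 8% → €19.85
Sparkling wine €36.13: alcoholic beverages → 11.5% → €4.15
Subtotal = €291.83; tax = €24.63; total due = €316.46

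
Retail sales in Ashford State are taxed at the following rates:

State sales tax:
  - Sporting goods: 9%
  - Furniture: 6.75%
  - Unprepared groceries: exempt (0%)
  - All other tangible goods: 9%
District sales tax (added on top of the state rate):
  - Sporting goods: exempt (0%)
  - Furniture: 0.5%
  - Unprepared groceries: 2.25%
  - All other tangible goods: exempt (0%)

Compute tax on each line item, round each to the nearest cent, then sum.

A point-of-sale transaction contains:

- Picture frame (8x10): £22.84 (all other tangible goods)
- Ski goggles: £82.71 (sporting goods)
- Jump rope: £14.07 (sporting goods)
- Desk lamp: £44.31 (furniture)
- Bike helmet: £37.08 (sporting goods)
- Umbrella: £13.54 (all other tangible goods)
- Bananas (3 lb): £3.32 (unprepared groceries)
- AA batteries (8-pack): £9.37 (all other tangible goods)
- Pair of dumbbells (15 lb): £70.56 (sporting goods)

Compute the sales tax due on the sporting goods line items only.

Ski goggles £82.71: sporting goods → 9% + 0% district = 9% → £7.44
Jump rope £14.07: sporting goods → 9% + 0% district = 9% → £1.27
Bike helmet £37.08: sporting goods → 9% + 0% district = 9% → £3.34
Pair of dumbbells (15 lb) £70.56: sporting goods → 9% + 0% district = 9% → £6.35
Tax on sporting goods = £7.44 + £1.27 + £3.34 + £6.35 = £18.40

£18.40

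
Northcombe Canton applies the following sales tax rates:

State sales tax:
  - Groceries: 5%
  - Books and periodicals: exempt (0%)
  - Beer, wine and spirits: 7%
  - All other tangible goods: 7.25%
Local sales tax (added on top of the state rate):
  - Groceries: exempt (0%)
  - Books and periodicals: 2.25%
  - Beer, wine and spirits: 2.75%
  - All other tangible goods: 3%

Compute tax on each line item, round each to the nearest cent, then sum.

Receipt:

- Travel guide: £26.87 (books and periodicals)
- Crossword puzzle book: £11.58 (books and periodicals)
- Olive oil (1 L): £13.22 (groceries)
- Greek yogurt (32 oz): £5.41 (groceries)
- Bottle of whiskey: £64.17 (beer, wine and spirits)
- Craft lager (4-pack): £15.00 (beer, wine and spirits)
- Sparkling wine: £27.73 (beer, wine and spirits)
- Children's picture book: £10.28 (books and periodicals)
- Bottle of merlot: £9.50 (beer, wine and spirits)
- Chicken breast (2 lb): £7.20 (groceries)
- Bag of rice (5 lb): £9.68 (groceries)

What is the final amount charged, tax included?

Travel guide £26.87: books and periodicals → 0% + 2.25% local = 2.25% → £0.60
Crossword puzzle book £11.58: books and periodicals → 0% + 2.25% local = 2.25% → £0.26
Olive oil (1 L) £13.22: groceries → 5% + 0% local = 5% → £0.66
Greek yogurt (32 oz) £5.41: groceries → 5% + 0% local = 5% → £0.27
Bottle of whiskey £64.17: beer, wine and spirits → 7% + 2.75% local = 9.75% → £6.26
Craft lager (4-pack) £15.00: beer, wine and spirits → 7% + 2.75% local = 9.75% → £1.46
Sparkling wine £27.73: beer, wine and spirits → 7% + 2.75% local = 9.75% → £2.70
Children's picture book £10.28: books and periodicals → 0% + 2.25% local = 2.25% → £0.23
Bottle of merlot £9.50: beer, wine and spirits → 7% + 2.75% local = 9.75% → £0.93
Chicken breast (2 lb) £7.20: groceries → 5% + 0% local = 5% → £0.36
Bag of rice (5 lb) £9.68: groceries → 5% + 0% local = 5% → £0.48
Subtotal = £200.64; tax = £14.21; total due = £214.85

£214.85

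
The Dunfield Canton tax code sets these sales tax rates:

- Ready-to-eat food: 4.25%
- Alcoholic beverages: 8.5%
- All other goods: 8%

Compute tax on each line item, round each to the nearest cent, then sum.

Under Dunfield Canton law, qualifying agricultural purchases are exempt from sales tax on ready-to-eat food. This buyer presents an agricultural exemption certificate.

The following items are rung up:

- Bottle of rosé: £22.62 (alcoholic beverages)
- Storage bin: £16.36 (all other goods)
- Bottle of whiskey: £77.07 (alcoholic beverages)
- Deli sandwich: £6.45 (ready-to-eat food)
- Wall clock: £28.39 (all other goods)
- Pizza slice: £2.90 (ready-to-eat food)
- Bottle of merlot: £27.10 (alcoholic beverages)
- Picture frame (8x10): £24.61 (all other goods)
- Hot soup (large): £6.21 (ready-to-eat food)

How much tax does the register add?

£16.32

Bottle of rosé £22.62: alcoholic beverages → 8.5% → £1.92
Storage bin £16.36: all other goods → 8% → £1.31
Bottle of whiskey £77.07: alcoholic beverages → 8.5% → £6.55
Deli sandwich £6.45: ready-to-eat food, buyer-exempt → 0% → £0.00
Wall clock £28.39: all other goods → 8% → £2.27
Pizza slice £2.90: ready-to-eat food, buyer-exempt → 0% → £0.00
Bottle of merlot £27.10: alcoholic beverages → 8.5% → £2.30
Picture frame (8x10) £24.61: all other goods → 8% → £1.97
Hot soup (large) £6.21: ready-to-eat food, buyer-exempt → 0% → £0.00
Total tax = £1.92 + £1.31 + £6.55 + £2.27 + £2.30 + £1.97 = £16.32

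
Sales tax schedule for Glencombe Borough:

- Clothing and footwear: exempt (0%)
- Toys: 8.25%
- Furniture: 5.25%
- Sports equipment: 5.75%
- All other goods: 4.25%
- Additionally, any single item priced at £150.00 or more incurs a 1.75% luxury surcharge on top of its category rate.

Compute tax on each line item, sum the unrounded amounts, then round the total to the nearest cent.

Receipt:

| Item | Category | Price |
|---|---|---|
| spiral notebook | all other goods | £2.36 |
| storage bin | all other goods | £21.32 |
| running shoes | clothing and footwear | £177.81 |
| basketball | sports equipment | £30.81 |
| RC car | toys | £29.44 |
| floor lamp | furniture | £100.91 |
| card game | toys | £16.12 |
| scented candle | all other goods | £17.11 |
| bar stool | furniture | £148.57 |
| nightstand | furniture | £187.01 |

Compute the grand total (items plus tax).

£768.02

Spiral notebook £2.36: all other goods → 4.25% → £0.1003
Storage bin £21.32: all other goods → 4.25% → £0.9061
Running shoes £177.81: clothing and footwear → 0% + 1.75% surcharge = 1.75% → £3.111675
Basketball £30.81: sports equipment → 5.75% → £1.771575
RC car £29.44: toys → 8.25% → £2.4288
Floor lamp £100.91: furniture → 5.25% → £5.297775
Card game £16.12: toys → 8.25% → £1.3299
Scented candle £17.11: all other goods → 4.25% → £0.727175
Bar stool £148.57: furniture → 5.25% → £7.799925
Nightstand £187.01: furniture → 5.25% + 1.75% surcharge = 7% → £13.0907
Subtotal = £731.46; unrounded tax = £36.563925 → £36.56; total due = £768.02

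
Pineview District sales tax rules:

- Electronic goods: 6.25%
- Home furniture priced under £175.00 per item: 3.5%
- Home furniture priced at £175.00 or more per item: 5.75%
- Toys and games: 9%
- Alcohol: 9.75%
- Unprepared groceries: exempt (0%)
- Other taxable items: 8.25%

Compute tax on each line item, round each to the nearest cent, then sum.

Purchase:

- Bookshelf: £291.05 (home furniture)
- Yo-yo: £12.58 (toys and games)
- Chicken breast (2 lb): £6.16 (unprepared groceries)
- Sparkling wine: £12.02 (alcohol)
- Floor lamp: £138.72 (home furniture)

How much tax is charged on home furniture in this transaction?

£21.60

Bookshelf £291.05: home furniture, £175.00 or more → 5.75% → £16.74
Floor lamp £138.72: home furniture, under £175.00 → 3.5% → £4.86
Tax on home furniture = £16.74 + £4.86 = £21.60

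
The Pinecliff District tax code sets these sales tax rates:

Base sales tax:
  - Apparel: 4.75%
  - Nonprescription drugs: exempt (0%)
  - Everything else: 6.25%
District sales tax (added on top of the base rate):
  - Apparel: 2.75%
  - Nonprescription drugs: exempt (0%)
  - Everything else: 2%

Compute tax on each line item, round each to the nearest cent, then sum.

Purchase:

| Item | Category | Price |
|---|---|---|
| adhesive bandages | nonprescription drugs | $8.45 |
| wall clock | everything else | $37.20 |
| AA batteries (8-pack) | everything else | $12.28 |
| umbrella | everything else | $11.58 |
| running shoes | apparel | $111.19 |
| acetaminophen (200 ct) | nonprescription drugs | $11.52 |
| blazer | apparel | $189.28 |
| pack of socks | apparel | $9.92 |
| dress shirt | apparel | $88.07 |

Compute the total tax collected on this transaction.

Adhesive bandages $8.45: nonprescription drugs → 0% + 0% district = 0% → $0.00
Wall clock $37.20: everything else → 6.25% + 2% district = 8.25% → $3.07
AA batteries (8-pack) $12.28: everything else → 6.25% + 2% district = 8.25% → $1.01
Umbrella $11.58: everything else → 6.25% + 2% district = 8.25% → $0.96
Running shoes $111.19: apparel → 4.75% + 2.75% district = 7.5% → $8.34
Acetaminophen (200 ct) $11.52: nonprescription drugs → 0% + 0% district = 0% → $0.00
Blazer $189.28: apparel → 4.75% + 2.75% district = 7.5% → $14.20
Pack of socks $9.92: apparel → 4.75% + 2.75% district = 7.5% → $0.74
Dress shirt $88.07: apparel → 4.75% + 2.75% district = 7.5% → $6.61
Total tax = $3.07 + $1.01 + $0.96 + $8.34 + $14.20 + $0.74 + $6.61 = $34.93

$34.93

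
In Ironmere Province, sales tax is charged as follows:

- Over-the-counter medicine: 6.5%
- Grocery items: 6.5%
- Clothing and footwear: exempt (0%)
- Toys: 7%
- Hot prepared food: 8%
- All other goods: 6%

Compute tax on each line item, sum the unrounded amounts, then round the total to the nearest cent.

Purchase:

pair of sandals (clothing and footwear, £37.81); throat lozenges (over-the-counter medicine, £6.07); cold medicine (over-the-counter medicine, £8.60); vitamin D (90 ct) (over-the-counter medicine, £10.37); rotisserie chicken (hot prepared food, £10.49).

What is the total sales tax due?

Pair of sandals £37.81: clothing and footwear → 0% → £0.00
Throat lozenges £6.07: over-the-counter medicine → 6.5% → £0.39455
Cold medicine £8.60: over-the-counter medicine → 6.5% → £0.559
Vitamin D (90 ct) £10.37: over-the-counter medicine → 6.5% → £0.67405
Rotisserie chicken £10.49: hot prepared food → 8% → £0.8392
Unrounded tax sum = £2.4668 → £2.47

£2.47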